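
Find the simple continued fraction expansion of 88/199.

Run the Euclidean algorithm on 88 and 199; the successive quotients are the partial quotients a_0, a_1, ... (each step inverts the fractional part left over by the previous one):
  88 = 0*199 + 88, so a_0 = 0.
  199 = 2*88 + 23, so a_1 = 2.
  88 = 3*23 + 19, so a_2 = 3.
  23 = 1*19 + 4, so a_3 = 1.
  19 = 4*4 + 3, so a_4 = 4.
  4 = 1*3 + 1, so a_5 = 1.
  3 = 3*1 + 0, so a_6 = 3.
The remainder reaches 0 after 7 divisions, so the expansion has 7 partial quotients, read off in order.

[0; 2, 3, 1, 4, 1, 3]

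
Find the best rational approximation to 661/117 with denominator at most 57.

113/20

Expand x = 661/117 as a continued fraction with the Euclidean algorithm:
  661 = 5*117 + 76, so a_0 = 5.
  117 = 1*76 + 41, so a_1 = 1.
  76 = 1*41 + 35, so a_2 = 1.
  41 = 1*35 + 6, so a_3 = 1.
  35 = 5*6 + 5, so a_4 = 5.
  6 = 1*5 + 1, so a_5 = 1.
  5 = 5*1 + 0, so a_6 = 5.
so x = [5; 1, 1, 1, 5, 1, 5].
Convergents (p_i = a_i*p_{i-1} + p_{i-2}, q_i = a_i*q_{i-1} + q_{i-2} with p_{-2}=0, p_{-1}=1, q_{-2}=1, q_{-1}=0), until the denominator exceeds 57:
  i=0: a_0=5, p_0 = 5*1 + 0 = 5, q_0 = 5*0 + 1 = 1.
  i=1: a_1=1, p_1 = 1*5 + 1 = 6, q_1 = 1*1 + 0 = 1.
  i=2: a_2=1, p_2 = 1*6 + 5 = 11, q_2 = 1*1 + 1 = 2.
  i=3: a_3=1, p_3 = 1*11 + 6 = 17, q_3 = 1*2 + 1 = 3.
  i=4: a_4=5, p_4 = 5*17 + 11 = 96, q_4 = 5*3 + 2 = 17.
  i=5: a_5=1, p_5 = 1*96 + 17 = 113, q_5 = 1*17 + 3 = 20.
  i=6: a_6=5, p_6 = 5*113 + 96 = 661, q_6 = 5*20 + 17 = 117.
q_6 = 117 > 57, so the last convergent with denominator <= 57 is p_5/q_5 = 113/20.
The closest fraction with denominator <= 57 is either p_5/q_5 or the intermediate fraction (k*p_5 + p_4)/(k*q_5 + q_4) with the largest k >= 1 whose denominator stays <= 57; these approach x as k grows, and every other convergent or intermediate fraction in range is farther away.
Largest k: floor((57 - q_4)/q_5) = floor((57 - 17)/20) = 2.
That gives (2*113 + 96)/(2*20 + 17) = 322/57.
Compare the errors: |x - 113/20| = |661*20 - 113*117|/(117*20) = 1/2340, and |x - 322/57| = |661*57 - 322*117|/(117*57) = 3/6669.
Cross-multiplying, 1*6669 = 6669 < 7020 = 3*2340, so 1/2340 is smaller: the convergent 113/20 is closer to x than 322/57.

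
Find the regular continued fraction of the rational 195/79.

Run the Euclidean algorithm on 195 and 79; the successive quotients are the partial quotients a_0, a_1, ... (each step inverts the fractional part left over by the previous one):
  195 = 2*79 + 37, so a_0 = 2.
  79 = 2*37 + 5, so a_1 = 2.
  37 = 7*5 + 2, so a_2 = 7.
  5 = 2*2 + 1, so a_3 = 2.
  2 = 2*1 + 0, so a_4 = 2.
The remainder reaches 0 after 5 divisions, so the expansion has 5 partial quotients, read off in order.

[2; 2, 7, 2, 2]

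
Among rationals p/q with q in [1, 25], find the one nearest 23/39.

Expand x = 23/39 as a continued fraction with the Euclidean algorithm:
  23 = 0*39 + 23, so a_0 = 0.
  39 = 1*23 + 16, so a_1 = 1.
  23 = 1*16 + 7, so a_2 = 1.
  16 = 2*7 + 2, so a_3 = 2.
  7 = 3*2 + 1, so a_4 = 3.
  2 = 2*1 + 0, so a_5 = 2.
so x = [0; 1, 1, 2, 3, 2].
Convergents (p_i = a_i*p_{i-1} + p_{i-2}, q_i = a_i*q_{i-1} + q_{i-2} with p_{-2}=0, p_{-1}=1, q_{-2}=1, q_{-1}=0), until the denominator exceeds 25:
  i=0: a_0=0, p_0 = 0*1 + 0 = 0, q_0 = 0*0 + 1 = 1.
  i=1: a_1=1, p_1 = 1*0 + 1 = 1, q_1 = 1*1 + 0 = 1.
  i=2: a_2=1, p_2 = 1*1 + 0 = 1, q_2 = 1*1 + 1 = 2.
  i=3: a_3=2, p_3 = 2*1 + 1 = 3, q_3 = 2*2 + 1 = 5.
  i=4: a_4=3, p_4 = 3*3 + 1 = 10, q_4 = 3*5 + 2 = 17.
  i=5: a_5=2, p_5 = 2*10 + 3 = 23, q_5 = 2*17 + 5 = 39.
q_5 = 39 > 25, so the last convergent with denominator <= 25 is p_4/q_4 = 10/17.
The closest fraction with denominator <= 25 is either p_4/q_4 or the intermediate fraction (k*p_4 + p_3)/(k*q_4 + q_3) with the largest k >= 1 whose denominator stays <= 25; these approach x as k grows, and every other convergent or intermediate fraction in range is farther away.
Largest k: floor((25 - q_3)/q_4) = floor((25 - 5)/17) = 1.
That gives (1*10 + 3)/(1*17 + 5) = 13/22.
Compare the errors: |x - 10/17| = |23*17 - 10*39|/(39*17) = 1/663, and |x - 13/22| = |23*22 - 13*39|/(39*22) = 1/858.
Cross-multiplying, 1*663 = 663 < 858 = 1*858, so 1/858 is smaller: the intermediate fraction 13/22 is closer to x than 10/17.

13/22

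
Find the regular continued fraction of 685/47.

[14; 1, 1, 2, 1, 6]

Run the Euclidean algorithm on 685 and 47; the successive quotients are the partial quotients a_0, a_1, ... (each step inverts the fractional part left over by the previous one):
  685 = 14*47 + 27, so a_0 = 14.
  47 = 1*27 + 20, so a_1 = 1.
  27 = 1*20 + 7, so a_2 = 1.
  20 = 2*7 + 6, so a_3 = 2.
  7 = 1*6 + 1, so a_4 = 1.
  6 = 6*1 + 0, so a_5 = 6.
The remainder reaches 0 after 6 divisions, so the expansion has 6 partial quotients, read off in order.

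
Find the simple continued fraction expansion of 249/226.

[1; 9, 1, 4, 1, 3]

Run the Euclidean algorithm on 249 and 226; the successive quotients are the partial quotients a_0, a_1, ... (each step inverts the fractional part left over by the previous one):
  249 = 1*226 + 23, so a_0 = 1.
  226 = 9*23 + 19, so a_1 = 9.
  23 = 1*19 + 4, so a_2 = 1.
  19 = 4*4 + 3, so a_3 = 4.
  4 = 1*3 + 1, so a_4 = 1.
  3 = 3*1 + 0, so a_5 = 3.
The remainder reaches 0 after 6 divisions, so the expansion has 6 partial quotients, read off in order.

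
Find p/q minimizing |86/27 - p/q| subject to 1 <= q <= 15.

Expand x = 86/27 as a continued fraction with the Euclidean algorithm:
  86 = 3*27 + 5, so a_0 = 3.
  27 = 5*5 + 2, so a_1 = 5.
  5 = 2*2 + 1, so a_2 = 2.
  2 = 2*1 + 0, so a_3 = 2.
so x = [3; 5, 2, 2].
Convergents (p_i = a_i*p_{i-1} + p_{i-2}, q_i = a_i*q_{i-1} + q_{i-2} with p_{-2}=0, p_{-1}=1, q_{-2}=1, q_{-1}=0), until the denominator exceeds 15:
  i=0: a_0=3, p_0 = 3*1 + 0 = 3, q_0 = 3*0 + 1 = 1.
  i=1: a_1=5, p_1 = 5*3 + 1 = 16, q_1 = 5*1 + 0 = 5.
  i=2: a_2=2, p_2 = 2*16 + 3 = 35, q_2 = 2*5 + 1 = 11.
  i=3: a_3=2, p_3 = 2*35 + 16 = 86, q_3 = 2*11 + 5 = 27.
q_3 = 27 > 15, so the last convergent with denominator <= 15 is p_2/q_2 = 35/11.
The closest fraction with denominator <= 15 is either p_2/q_2 or the intermediate fraction (k*p_2 + p_1)/(k*q_2 + q_1) with the largest k >= 1 whose denominator stays <= 15; these approach x as k grows, and every other convergent or intermediate fraction in range is farther away.
Largest k: floor((15 - q_1)/q_2) = floor((15 - 5)/11) = 0.
Since k = 0, no intermediate fraction beyond p_2/q_2 has denominator <= 15, so the convergent 35/11 is the closest (its error is |86*11 - 35*27|/(27*11) = 1/297).

35/11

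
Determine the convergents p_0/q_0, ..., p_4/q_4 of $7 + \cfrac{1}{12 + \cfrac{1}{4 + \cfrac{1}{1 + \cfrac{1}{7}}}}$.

7/1, 85/12, 347/49, 432/61, 3371/476

Using the convergent recurrence p_i = a_i*p_{i-1} + p_{i-2}, q_i = a_i*q_{i-1} + q_{i-2} with p_{-2}=0, p_{-1}=1, q_{-2}=1, q_{-1}=0:
  i=0: a_0=7, p_0 = 7*1 + 0 = 7, q_0 = 7*0 + 1 = 1.
  i=1: a_1=12, p_1 = 12*7 + 1 = 85, q_1 = 12*1 + 0 = 12.
  i=2: a_2=4, p_2 = 4*85 + 7 = 347, q_2 = 4*12 + 1 = 49.
  i=3: a_3=1, p_3 = 1*347 + 85 = 432, q_3 = 1*49 + 12 = 61.
  i=4: a_4=7, p_4 = 7*432 + 347 = 3371, q_4 = 7*61 + 49 = 476.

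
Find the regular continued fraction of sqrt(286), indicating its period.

Write x_i = (sqrt(286) + m_i)/d_i with (m_0, d_0) = (0, 1). a_0 = floor(sqrt(286)) = 16, since 16^2 = 256 <= 286 < 289 = 17^2.
Iterate m_{i+1} = d_i*a_i - m_i, d_{i+1} = (286 - m_{i+1}^2)/d_i, a_{i+1} = floor((a_0 + m_{i+1})/d_{i+1}):
  m_1 = 1*16 - 0 = 16, d_1 = (286 - 16^2)/1 = 30/1 = 30, a_1 = floor((16 + 16)/30) = 1.
  m_2 = 30*1 - 16 = 14, d_2 = (286 - 14^2)/30 = 90/30 = 3, a_2 = floor((16 + 14)/3) = 10.
  m_3 = 3*10 - 14 = 16, d_3 = (286 - 16^2)/3 = 30/3 = 10, a_3 = floor((16 + 16)/10) = 3.
  m_4 = 10*3 - 16 = 14, d_4 = (286 - 14^2)/10 = 90/10 = 9, a_4 = floor((16 + 14)/9) = 3.
  m_5 = 9*3 - 14 = 13, d_5 = (286 - 13^2)/9 = 117/9 = 13, a_5 = floor((16 + 13)/13) = 2.
  m_6 = 13*2 - 13 = 13, d_6 = (286 - 13^2)/13 = 117/13 = 9, a_6 = floor((16 + 13)/9) = 3.
  m_7 = 9*3 - 13 = 14, d_7 = (286 - 14^2)/9 = 90/9 = 10, a_7 = floor((16 + 14)/10) = 3.
  m_8 = 10*3 - 14 = 16, d_8 = (286 - 16^2)/10 = 30/10 = 3, a_8 = floor((16 + 16)/3) = 10.
  m_9 = 3*10 - 16 = 14, d_9 = (286 - 14^2)/3 = 90/3 = 30, a_9 = floor((16 + 14)/30) = 1.
  m_10 = 30*1 - 14 = 16, d_10 = (286 - 16^2)/30 = 30/30 = 1, a_10 = floor((16 + 16)/1) = 32.
  m_11 = 1*32 - 16 = 16, d_11 = (286 - 16^2)/1 = 30/1 = 30: (m_11, d_11) = (m_1, d_1) = (16, 30), so from here the quotients repeat a_1, ..., a_10; the period length is 10.
Hence the expansion of sqrt(286) is a_0 = 16 followed by the repeating block 1, 10, 3, 3, 2, 3, 3, 10, 1, 32 (period 10).

[16; (1, 10, 3, 3, 2, 3, 3, 10, 1, 32)]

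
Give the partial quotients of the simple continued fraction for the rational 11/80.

Run the Euclidean algorithm on 11 and 80; the successive quotients are the partial quotients a_0, a_1, ... (each step inverts the fractional part left over by the previous one):
  11 = 0*80 + 11, so a_0 = 0.
  80 = 7*11 + 3, so a_1 = 7.
  11 = 3*3 + 2, so a_2 = 3.
  3 = 1*2 + 1, so a_3 = 1.
  2 = 2*1 + 0, so a_4 = 2.
The remainder reaches 0 after 5 divisions, so the expansion has 5 partial quotients, read off in order.

[0; 7, 3, 1, 2]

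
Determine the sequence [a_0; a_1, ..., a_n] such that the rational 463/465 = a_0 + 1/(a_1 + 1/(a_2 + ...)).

Run the Euclidean algorithm on 463 and 465; the successive quotients are the partial quotients a_0, a_1, ... (each step inverts the fractional part left over by the previous one):
  463 = 0*465 + 463, so a_0 = 0.
  465 = 1*463 + 2, so a_1 = 1.
  463 = 231*2 + 1, so a_2 = 231.
  2 = 2*1 + 0, so a_3 = 2.
The remainder reaches 0 after 4 divisions, so the expansion has 4 partial quotients, read off in order.

[0; 1, 231, 2]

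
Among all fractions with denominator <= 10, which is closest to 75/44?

Expand x = 75/44 as a continued fraction with the Euclidean algorithm:
  75 = 1*44 + 31, so a_0 = 1.
  44 = 1*31 + 13, so a_1 = 1.
  31 = 2*13 + 5, so a_2 = 2.
  13 = 2*5 + 3, so a_3 = 2.
  5 = 1*3 + 2, so a_4 = 1.
  3 = 1*2 + 1, so a_5 = 1.
  2 = 2*1 + 0, so a_6 = 2.
so x = [1; 1, 2, 2, 1, 1, 2].
Convergents (p_i = a_i*p_{i-1} + p_{i-2}, q_i = a_i*q_{i-1} + q_{i-2} with p_{-2}=0, p_{-1}=1, q_{-2}=1, q_{-1}=0), until the denominator exceeds 10:
  i=0: a_0=1, p_0 = 1*1 + 0 = 1, q_0 = 1*0 + 1 = 1.
  i=1: a_1=1, p_1 = 1*1 + 1 = 2, q_1 = 1*1 + 0 = 1.
  i=2: a_2=2, p_2 = 2*2 + 1 = 5, q_2 = 2*1 + 1 = 3.
  i=3: a_3=2, p_3 = 2*5 + 2 = 12, q_3 = 2*3 + 1 = 7.
  i=4: a_4=1, p_4 = 1*12 + 5 = 17, q_4 = 1*7 + 3 = 10.
  i=5: a_5=1, p_5 = 1*17 + 12 = 29, q_5 = 1*10 + 7 = 17.
q_5 = 17 > 10, so the last convergent with denominator <= 10 is p_4/q_4 = 17/10.
The closest fraction with denominator <= 10 is either p_4/q_4 or the intermediate fraction (k*p_4 + p_3)/(k*q_4 + q_3) with the largest k >= 1 whose denominator stays <= 10; these approach x as k grows, and every other convergent or intermediate fraction in range is farther away.
Largest k: floor((10 - q_3)/q_4) = floor((10 - 7)/10) = 0.
Since k = 0, no intermediate fraction beyond p_4/q_4 has denominator <= 10, so the convergent 17/10 is the closest (its error is |75*10 - 17*44|/(44*10) = 2/440).

17/10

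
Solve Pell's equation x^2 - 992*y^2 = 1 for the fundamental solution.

(x, y) = (63, 2)

First expand sqrt(992) as a continued fraction. With x_i = (sqrt(992) + m_i)/d_i and (m_0, d_0) = (0, 1): a_0 = floor(sqrt(992)) = 31, since 31^2 = 961 <= 992 < 1024 = 32^2.
Iterate m_{i+1} = d_i*a_i - m_i, d_{i+1} = (992 - m_{i+1}^2)/d_i, a_{i+1} = floor((a_0 + m_{i+1})/d_{i+1}):
  m_1 = 1*31 - 0 = 31, d_1 = (992 - 31^2)/1 = 31/1 = 31, a_1 = floor((31 + 31)/31) = 2.
  m_2 = 31*2 - 31 = 31, d_2 = (992 - 31^2)/31 = 31/31 = 1, a_2 = floor((31 + 31)/1) = 62.
  m_3 = 1*62 - 31 = 31, d_3 = (992 - 31^2)/1 = 31/1 = 31: (m_3, d_3) = (m_1, d_1) = (31, 31), so from here the quotients repeat a_1, a_2; the period length is 2.
So sqrt(992) = [31; (2, 62)] with period length k = 2.
k is even, so the fundamental solution of x^2 - 992y^2 = 1 is (p_{k-1}, q_{k-1}) = (p_1, q_1); compute convergents through index 1.
Convergents (p_i = a_i*p_{i-1} + p_{i-2}, q_i = a_i*q_{i-1} + q_{i-2} with p_{-2}=0, p_{-1}=1, q_{-2}=1, q_{-1}=0):
  i=0: a_0=31, p_0 = 31*1 + 0 = 31, q_0 = 31*0 + 1 = 1.
  i=1: a_1=2, p_1 = 2*31 + 1 = 63, q_1 = 2*1 + 0 = 2.
Check: 63^2 - 992*2^2 = 3969 - 3968 = 1, so (x, y) = (63, 2) solves the equation, and by the theorem it is the least positive solution.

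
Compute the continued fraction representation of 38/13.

[2; 1, 12]

Run the Euclidean algorithm on 38 and 13; the successive quotients are the partial quotients a_0, a_1, ... (each step inverts the fractional part left over by the previous one):
  38 = 2*13 + 12, so a_0 = 2.
  13 = 1*12 + 1, so a_1 = 1.
  12 = 12*1 + 0, so a_2 = 12.
The remainder reaches 0 after 3 divisions, so the expansion has 3 partial quotients, read off in order.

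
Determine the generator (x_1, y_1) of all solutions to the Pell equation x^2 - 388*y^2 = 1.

(x, y) = (62809633, 3188676)

First expand sqrt(388) as a continued fraction. With x_i = (sqrt(388) + m_i)/d_i and (m_0, d_0) = (0, 1): a_0 = floor(sqrt(388)) = 19, since 19^2 = 361 <= 388 < 400 = 20^2.
Iterate m_{i+1} = d_i*a_i - m_i, d_{i+1} = (388 - m_{i+1}^2)/d_i, a_{i+1} = floor((a_0 + m_{i+1})/d_{i+1}):
  m_1 = 1*19 - 0 = 19, d_1 = (388 - 19^2)/1 = 27/1 = 27, a_1 = floor((19 + 19)/27) = 1.
  m_2 = 27*1 - 19 = 8, d_2 = (388 - 8^2)/27 = 324/27 = 12, a_2 = floor((19 + 8)/12) = 2.
  m_3 = 12*2 - 8 = 16, d_3 = (388 - 16^2)/12 = 132/12 = 11, a_3 = floor((19 + 16)/11) = 3.
  m_4 = 11*3 - 16 = 17, d_4 = (388 - 17^2)/11 = 99/11 = 9, a_4 = floor((19 + 17)/9) = 4.
  m_5 = 9*4 - 17 = 19, d_5 = (388 - 19^2)/9 = 27/9 = 3, a_5 = floor((19 + 19)/3) = 12.
  m_6 = 3*12 - 19 = 17, d_6 = (388 - 17^2)/3 = 99/3 = 33, a_6 = floor((19 + 17)/33) = 1.
  m_7 = 33*1 - 17 = 16, d_7 = (388 - 16^2)/33 = 132/33 = 4, a_7 = floor((19 + 16)/4) = 8.
  m_8 = 4*8 - 16 = 16, d_8 = (388 - 16^2)/4 = 132/4 = 33, a_8 = floor((19 + 16)/33) = 1.
  m_9 = 33*1 - 16 = 17, d_9 = (388 - 17^2)/33 = 99/33 = 3, a_9 = floor((19 + 17)/3) = 12.
  m_10 = 3*12 - 17 = 19, d_10 = (388 - 19^2)/3 = 27/3 = 9, a_10 = floor((19 + 19)/9) = 4.
  m_11 = 9*4 - 19 = 17, d_11 = (388 - 17^2)/9 = 99/9 = 11, a_11 = floor((19 + 17)/11) = 3.
  m_12 = 11*3 - 17 = 16, d_12 = (388 - 16^2)/11 = 132/11 = 12, a_12 = floor((19 + 16)/12) = 2.
  m_13 = 12*2 - 16 = 8, d_13 = (388 - 8^2)/12 = 324/12 = 27, a_13 = floor((19 + 8)/27) = 1.
  m_14 = 27*1 - 8 = 19, d_14 = (388 - 19^2)/27 = 27/27 = 1, a_14 = floor((19 + 19)/1) = 38.
  m_15 = 1*38 - 19 = 19, d_15 = (388 - 19^2)/1 = 27/1 = 27: (m_15, d_15) = (m_1, d_1) = (19, 27), so from here the quotients repeat a_1, ..., a_14; the period length is 14.
So sqrt(388) = [19; (1, 2, 3, 4, 12, 1, 8, 1, 12, 4, 3, 2, 1, 38)] with period length k = 14.
k is even, so the fundamental solution of x^2 - 388y^2 = 1 is (p_{k-1}, q_{k-1}) = (p_13, q_13); compute convergents through index 13.
Convergents (p_i = a_i*p_{i-1} + p_{i-2}, q_i = a_i*q_{i-1} + q_{i-2} with p_{-2}=0, p_{-1}=1, q_{-2}=1, q_{-1}=0):
  i=0: a_0=19, p_0 = 19*1 + 0 = 19, q_0 = 19*0 + 1 = 1.
  i=1: a_1=1, p_1 = 1*19 + 1 = 20, q_1 = 1*1 + 0 = 1.
  i=2: a_2=2, p_2 = 2*20 + 19 = 59, q_2 = 2*1 + 1 = 3.
  i=3: a_3=3, p_3 = 3*59 + 20 = 197, q_3 = 3*3 + 1 = 10.
  i=4: a_4=4, p_4 = 4*197 + 59 = 847, q_4 = 4*10 + 3 = 43.
  i=5: a_5=12, p_5 = 12*847 + 197 = 10361, q_5 = 12*43 + 10 = 526.
  i=6: a_6=1, p_6 = 1*10361 + 847 = 11208, q_6 = 1*526 + 43 = 569.
  i=7: a_7=8, p_7 = 8*11208 + 10361 = 100025, q_7 = 8*569 + 526 = 5078.
  i=8: a_8=1, p_8 = 1*100025 + 11208 = 111233, q_8 = 1*5078 + 569 = 5647.
  i=9: a_9=12, p_9 = 12*111233 + 100025 = 1434821, q_9 = 12*5647 + 5078 = 72842.
  i=10: a_10=4, p_10 = 4*1434821 + 111233 = 5850517, q_10 = 4*72842 + 5647 = 297015.
  i=11: a_11=3, p_11 = 3*5850517 + 1434821 = 18986372, q_11 = 3*297015 + 72842 = 963887.
  i=12: a_12=2, p_12 = 2*18986372 + 5850517 = 43823261, q_12 = 2*963887 + 297015 = 2224789.
  i=13: a_13=1, p_13 = 1*43823261 + 18986372 = 62809633, q_13 = 1*2224789 + 963887 = 3188676.
Check: 62809633^2 - 388*3188676^2 = 3945049997594689 - 3945049997594688 = 1, so (x, y) = (62809633, 3188676) solves the equation, and by the theorem it is the least positive solution.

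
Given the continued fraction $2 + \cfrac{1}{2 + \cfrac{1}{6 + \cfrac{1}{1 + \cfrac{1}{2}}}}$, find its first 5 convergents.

2/1, 5/2, 32/13, 37/15, 106/43

Using the convergent recurrence p_i = a_i*p_{i-1} + p_{i-2}, q_i = a_i*q_{i-1} + q_{i-2} with p_{-2}=0, p_{-1}=1, q_{-2}=1, q_{-1}=0:
  i=0: a_0=2, p_0 = 2*1 + 0 = 2, q_0 = 2*0 + 1 = 1.
  i=1: a_1=2, p_1 = 2*2 + 1 = 5, q_1 = 2*1 + 0 = 2.
  i=2: a_2=6, p_2 = 6*5 + 2 = 32, q_2 = 6*2 + 1 = 13.
  i=3: a_3=1, p_3 = 1*32 + 5 = 37, q_3 = 1*13 + 2 = 15.
  i=4: a_4=2, p_4 = 2*37 + 32 = 106, q_4 = 2*15 + 13 = 43.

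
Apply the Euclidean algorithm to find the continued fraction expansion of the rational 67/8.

[8; 2, 1, 2]

Run the Euclidean algorithm on 67 and 8; the successive quotients are the partial quotients a_0, a_1, ... (each step inverts the fractional part left over by the previous one):
  67 = 8*8 + 3, so a_0 = 8.
  8 = 2*3 + 2, so a_1 = 2.
  3 = 1*2 + 1, so a_2 = 1.
  2 = 2*1 + 0, so a_3 = 2.
The remainder reaches 0 after 4 divisions, so the expansion has 4 partial quotients, read off in order.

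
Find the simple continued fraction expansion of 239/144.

Run the Euclidean algorithm on 239 and 144; the successive quotients are the partial quotients a_0, a_1, ... (each step inverts the fractional part left over by the previous one):
  239 = 1*144 + 95, so a_0 = 1.
  144 = 1*95 + 49, so a_1 = 1.
  95 = 1*49 + 46, so a_2 = 1.
  49 = 1*46 + 3, so a_3 = 1.
  46 = 15*3 + 1, so a_4 = 15.
  3 = 3*1 + 0, so a_5 = 3.
The remainder reaches 0 after 6 divisions, so the expansion has 6 partial quotients, read off in order.

[1; 1, 1, 1, 15, 3]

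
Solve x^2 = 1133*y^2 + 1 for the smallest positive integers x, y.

First expand sqrt(1133) as a continued fraction. With x_i = (sqrt(1133) + m_i)/d_i and (m_0, d_0) = (0, 1): a_0 = floor(sqrt(1133)) = 33, since 33^2 = 1089 <= 1133 < 1156 = 34^2.
Iterate m_{i+1} = d_i*a_i - m_i, d_{i+1} = (1133 - m_{i+1}^2)/d_i, a_{i+1} = floor((a_0 + m_{i+1})/d_{i+1}):
  m_1 = 1*33 - 0 = 33, d_1 = (1133 - 33^2)/1 = 44/1 = 44, a_1 = floor((33 + 33)/44) = 1.
  m_2 = 44*1 - 33 = 11, d_2 = (1133 - 11^2)/44 = 1012/44 = 23, a_2 = floor((33 + 11)/23) = 1.
  m_3 = 23*1 - 11 = 12, d_3 = (1133 - 12^2)/23 = 989/23 = 43, a_3 = floor((33 + 12)/43) = 1.
  m_4 = 43*1 - 12 = 31, d_4 = (1133 - 31^2)/43 = 172/43 = 4, a_4 = floor((33 + 31)/4) = 16.
  m_5 = 4*16 - 31 = 33, d_5 = (1133 - 33^2)/4 = 44/4 = 11, a_5 = floor((33 + 33)/11) = 6.
  m_6 = 11*6 - 33 = 33, d_6 = (1133 - 33^2)/11 = 44/11 = 4, a_6 = floor((33 + 33)/4) = 16.
  m_7 = 4*16 - 33 = 31, d_7 = (1133 - 31^2)/4 = 172/4 = 43, a_7 = floor((33 + 31)/43) = 1.
  m_8 = 43*1 - 31 = 12, d_8 = (1133 - 12^2)/43 = 989/43 = 23, a_8 = floor((33 + 12)/23) = 1.
  m_9 = 23*1 - 12 = 11, d_9 = (1133 - 11^2)/23 = 1012/23 = 44, a_9 = floor((33 + 11)/44) = 1.
  m_10 = 44*1 - 11 = 33, d_10 = (1133 - 33^2)/44 = 44/44 = 1, a_10 = floor((33 + 33)/1) = 66.
  m_11 = 1*66 - 33 = 33, d_11 = (1133 - 33^2)/1 = 44/1 = 44: (m_11, d_11) = (m_1, d_1) = (33, 44), so from here the quotients repeat a_1, ..., a_10; the period length is 10.
So sqrt(1133) = [33; (1, 1, 1, 16, 6, 16, 1, 1, 1, 66)] with period length k = 10.
k is even, so the fundamental solution of x^2 - 1133y^2 = 1 is (p_{k-1}, q_{k-1}) = (p_9, q_9); compute convergents through index 9.
Convergents (p_i = a_i*p_{i-1} + p_{i-2}, q_i = a_i*q_{i-1} + q_{i-2} with p_{-2}=0, p_{-1}=1, q_{-2}=1, q_{-1}=0):
  i=0: a_0=33, p_0 = 33*1 + 0 = 33, q_0 = 33*0 + 1 = 1.
  i=1: a_1=1, p_1 = 1*33 + 1 = 34, q_1 = 1*1 + 0 = 1.
  i=2: a_2=1, p_2 = 1*34 + 33 = 67, q_2 = 1*1 + 1 = 2.
  i=3: a_3=1, p_3 = 1*67 + 34 = 101, q_3 = 1*2 + 1 = 3.
  i=4: a_4=16, p_4 = 16*101 + 67 = 1683, q_4 = 16*3 + 2 = 50.
  i=5: a_5=6, p_5 = 6*1683 + 101 = 10199, q_5 = 6*50 + 3 = 303.
  i=6: a_6=16, p_6 = 16*10199 + 1683 = 164867, q_6 = 16*303 + 50 = 4898.
  i=7: a_7=1, p_7 = 1*164867 + 10199 = 175066, q_7 = 1*4898 + 303 = 5201.
  i=8: a_8=1, p_8 = 1*175066 + 164867 = 339933, q_8 = 1*5201 + 4898 = 10099.
  i=9: a_9=1, p_9 = 1*339933 + 175066 = 514999, q_9 = 1*10099 + 5201 = 15300.
Check: 514999^2 - 1133*15300^2 = 265223970001 - 265223970000 = 1, so (x, y) = (514999, 15300) solves the equation, and by the theorem it is the least positive solution.

(x, y) = (514999, 15300)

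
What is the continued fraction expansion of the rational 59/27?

[2; 5, 2, 2]

Run the Euclidean algorithm on 59 and 27; the successive quotients are the partial quotients a_0, a_1, ... (each step inverts the fractional part left over by the previous one):
  59 = 2*27 + 5, so a_0 = 2.
  27 = 5*5 + 2, so a_1 = 5.
  5 = 2*2 + 1, so a_2 = 2.
  2 = 2*1 + 0, so a_3 = 2.
The remainder reaches 0 after 4 divisions, so the expansion has 4 partial quotients, read off in order.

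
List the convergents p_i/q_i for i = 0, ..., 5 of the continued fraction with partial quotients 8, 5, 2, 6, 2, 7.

Using the convergent recurrence p_i = a_i*p_{i-1} + p_{i-2}, q_i = a_i*q_{i-1} + q_{i-2} with p_{-2}=0, p_{-1}=1, q_{-2}=1, q_{-1}=0:
  i=0: a_0=8, p_0 = 8*1 + 0 = 8, q_0 = 8*0 + 1 = 1.
  i=1: a_1=5, p_1 = 5*8 + 1 = 41, q_1 = 5*1 + 0 = 5.
  i=2: a_2=2, p_2 = 2*41 + 8 = 90, q_2 = 2*5 + 1 = 11.
  i=3: a_3=6, p_3 = 6*90 + 41 = 581, q_3 = 6*11 + 5 = 71.
  i=4: a_4=2, p_4 = 2*581 + 90 = 1252, q_4 = 2*71 + 11 = 153.
  i=5: a_5=7, p_5 = 7*1252 + 581 = 9345, q_5 = 7*153 + 71 = 1142.

8/1, 41/5, 90/11, 581/71, 1252/153, 9345/1142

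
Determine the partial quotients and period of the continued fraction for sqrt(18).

[4; (4, 8)]

Write x_i = (sqrt(18) + m_i)/d_i with (m_0, d_0) = (0, 1). a_0 = floor(sqrt(18)) = 4, since 4^2 = 16 <= 18 < 25 = 5^2.
Iterate m_{i+1} = d_i*a_i - m_i, d_{i+1} = (18 - m_{i+1}^2)/d_i, a_{i+1} = floor((a_0 + m_{i+1})/d_{i+1}):
  m_1 = 1*4 - 0 = 4, d_1 = (18 - 4^2)/1 = 2/1 = 2, a_1 = floor((4 + 4)/2) = 4.
  m_2 = 2*4 - 4 = 4, d_2 = (18 - 4^2)/2 = 2/2 = 1, a_2 = floor((4 + 4)/1) = 8.
  m_3 = 1*8 - 4 = 4, d_3 = (18 - 4^2)/1 = 2/1 = 2: (m_3, d_3) = (m_1, d_1) = (4, 2), so from here the quotients repeat a_1, a_2; the period length is 2.
Hence the expansion of sqrt(18) is a_0 = 4 followed by the repeating block 4, 8 (period 2).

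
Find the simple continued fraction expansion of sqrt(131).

Write x_i = (sqrt(131) + m_i)/d_i with (m_0, d_0) = (0, 1). a_0 = floor(sqrt(131)) = 11, since 11^2 = 121 <= 131 < 144 = 12^2.
Iterate m_{i+1} = d_i*a_i - m_i, d_{i+1} = (131 - m_{i+1}^2)/d_i, a_{i+1} = floor((a_0 + m_{i+1})/d_{i+1}):
  m_1 = 1*11 - 0 = 11, d_1 = (131 - 11^2)/1 = 10/1 = 10, a_1 = floor((11 + 11)/10) = 2.
  m_2 = 10*2 - 11 = 9, d_2 = (131 - 9^2)/10 = 50/10 = 5, a_2 = floor((11 + 9)/5) = 4.
  m_3 = 5*4 - 9 = 11, d_3 = (131 - 11^2)/5 = 10/5 = 2, a_3 = floor((11 + 11)/2) = 11.
  m_4 = 2*11 - 11 = 11, d_4 = (131 - 11^2)/2 = 10/2 = 5, a_4 = floor((11 + 11)/5) = 4.
  m_5 = 5*4 - 11 = 9, d_5 = (131 - 9^2)/5 = 50/5 = 10, a_5 = floor((11 + 9)/10) = 2.
  m_6 = 10*2 - 9 = 11, d_6 = (131 - 11^2)/10 = 10/10 = 1, a_6 = floor((11 + 11)/1) = 22.
  m_7 = 1*22 - 11 = 11, d_7 = (131 - 11^2)/1 = 10/1 = 10: (m_7, d_7) = (m_1, d_1) = (11, 10), so from here the quotients repeat a_1, ..., a_6; the period length is 6.
Hence the expansion of sqrt(131) is a_0 = 11 followed by the repeating block 2, 4, 11, 4, 2, 22 (period 6).

[11; (2, 4, 11, 4, 2, 22)]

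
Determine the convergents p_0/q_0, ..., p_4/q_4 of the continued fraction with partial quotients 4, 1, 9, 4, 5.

4/1, 5/1, 49/10, 201/41, 1054/215

Using the convergent recurrence p_i = a_i*p_{i-1} + p_{i-2}, q_i = a_i*q_{i-1} + q_{i-2} with p_{-2}=0, p_{-1}=1, q_{-2}=1, q_{-1}=0:
  i=0: a_0=4, p_0 = 4*1 + 0 = 4, q_0 = 4*0 + 1 = 1.
  i=1: a_1=1, p_1 = 1*4 + 1 = 5, q_1 = 1*1 + 0 = 1.
  i=2: a_2=9, p_2 = 9*5 + 4 = 49, q_2 = 9*1 + 1 = 10.
  i=3: a_3=4, p_3 = 4*49 + 5 = 201, q_3 = 4*10 + 1 = 41.
  i=4: a_4=5, p_4 = 5*201 + 49 = 1054, q_4 = 5*41 + 10 = 215.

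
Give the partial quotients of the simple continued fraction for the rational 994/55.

Run the Euclidean algorithm on 994 and 55; the successive quotients are the partial quotients a_0, a_1, ... (each step inverts the fractional part left over by the previous one):
  994 = 18*55 + 4, so a_0 = 18.
  55 = 13*4 + 3, so a_1 = 13.
  4 = 1*3 + 1, so a_2 = 1.
  3 = 3*1 + 0, so a_3 = 3.
The remainder reaches 0 after 4 divisions, so the expansion has 4 partial quotients, read off in order.

[18; 13, 1, 3]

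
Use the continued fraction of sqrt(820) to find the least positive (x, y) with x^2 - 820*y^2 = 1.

First expand sqrt(820) as a continued fraction. With x_i = (sqrt(820) + m_i)/d_i and (m_0, d_0) = (0, 1): a_0 = floor(sqrt(820)) = 28, since 28^2 = 784 <= 820 < 841 = 29^2.
Iterate m_{i+1} = d_i*a_i - m_i, d_{i+1} = (820 - m_{i+1}^2)/d_i, a_{i+1} = floor((a_0 + m_{i+1})/d_{i+1}):
  m_1 = 1*28 - 0 = 28, d_1 = (820 - 28^2)/1 = 36/1 = 36, a_1 = floor((28 + 28)/36) = 1.
  m_2 = 36*1 - 28 = 8, d_2 = (820 - 8^2)/36 = 756/36 = 21, a_2 = floor((28 + 8)/21) = 1.
  m_3 = 21*1 - 8 = 13, d_3 = (820 - 13^2)/21 = 651/21 = 31, a_3 = floor((28 + 13)/31) = 1.
  m_4 = 31*1 - 13 = 18, d_4 = (820 - 18^2)/31 = 496/31 = 16, a_4 = floor((28 + 18)/16) = 2.
  m_5 = 16*2 - 18 = 14, d_5 = (820 - 14^2)/16 = 624/16 = 39, a_5 = floor((28 + 14)/39) = 1.
  m_6 = 39*1 - 14 = 25, d_6 = (820 - 25^2)/39 = 195/39 = 5, a_6 = floor((28 + 25)/5) = 10.
  m_7 = 5*10 - 25 = 25, d_7 = (820 - 25^2)/5 = 195/5 = 39, a_7 = floor((28 + 25)/39) = 1.
  m_8 = 39*1 - 25 = 14, d_8 = (820 - 14^2)/39 = 624/39 = 16, a_8 = floor((28 + 14)/16) = 2.
  m_9 = 16*2 - 14 = 18, d_9 = (820 - 18^2)/16 = 496/16 = 31, a_9 = floor((28 + 18)/31) = 1.
  m_10 = 31*1 - 18 = 13, d_10 = (820 - 13^2)/31 = 651/31 = 21, a_10 = floor((28 + 13)/21) = 1.
  m_11 = 21*1 - 13 = 8, d_11 = (820 - 8^2)/21 = 756/21 = 36, a_11 = floor((28 + 8)/36) = 1.
  m_12 = 36*1 - 8 = 28, d_12 = (820 - 28^2)/36 = 36/36 = 1, a_12 = floor((28 + 28)/1) = 56.
  m_13 = 1*56 - 28 = 28, d_13 = (820 - 28^2)/1 = 36/1 = 36: (m_13, d_13) = (m_1, d_1) = (28, 36), so from here the quotients repeat a_1, ..., a_12; the period length is 12.
So sqrt(820) = [28; (1, 1, 1, 2, 1, 10, 1, 2, 1, 1, 1, 56)] with period length k = 12.
k is even, so the fundamental solution of x^2 - 820y^2 = 1 is (p_{k-1}, q_{k-1}) = (p_11, q_11); compute convergents through index 11.
Convergents (p_i = a_i*p_{i-1} + p_{i-2}, q_i = a_i*q_{i-1} + q_{i-2} with p_{-2}=0, p_{-1}=1, q_{-2}=1, q_{-1}=0):
  i=0: a_0=28, p_0 = 28*1 + 0 = 28, q_0 = 28*0 + 1 = 1.
  i=1: a_1=1, p_1 = 1*28 + 1 = 29, q_1 = 1*1 + 0 = 1.
  i=2: a_2=1, p_2 = 1*29 + 28 = 57, q_2 = 1*1 + 1 = 2.
  i=3: a_3=1, p_3 = 1*57 + 29 = 86, q_3 = 1*2 + 1 = 3.
  i=4: a_4=2, p_4 = 2*86 + 57 = 229, q_4 = 2*3 + 2 = 8.
  i=5: a_5=1, p_5 = 1*229 + 86 = 315, q_5 = 1*8 + 3 = 11.
  i=6: a_6=10, p_6 = 10*315 + 229 = 3379, q_6 = 10*11 + 8 = 118.
  i=7: a_7=1, p_7 = 1*3379 + 315 = 3694, q_7 = 1*118 + 11 = 129.
  i=8: a_8=2, p_8 = 2*3694 + 3379 = 10767, q_8 = 2*129 + 118 = 376.
  i=9: a_9=1, p_9 = 1*10767 + 3694 = 14461, q_9 = 1*376 + 129 = 505.
  i=10: a_10=1, p_10 = 1*14461 + 10767 = 25228, q_10 = 1*505 + 376 = 881.
  i=11: a_11=1, p_11 = 1*25228 + 14461 = 39689, q_11 = 1*881 + 505 = 1386.
Check: 39689^2 - 820*1386^2 = 1575216721 - 1575216720 = 1, so (x, y) = (39689, 1386) solves the equation, and by the theorem it is the least positive solution.

(x, y) = (39689, 1386)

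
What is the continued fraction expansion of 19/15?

[1; 3, 1, 3]

Run the Euclidean algorithm on 19 and 15; the successive quotients are the partial quotients a_0, a_1, ... (each step inverts the fractional part left over by the previous one):
  19 = 1*15 + 4, so a_0 = 1.
  15 = 3*4 + 3, so a_1 = 3.
  4 = 1*3 + 1, so a_2 = 1.
  3 = 3*1 + 0, so a_3 = 3.
The remainder reaches 0 after 4 divisions, so the expansion has 4 partial quotients, read off in order.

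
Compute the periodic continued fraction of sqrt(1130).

[33; (1, 1, 1, 1, 1, 1, 66)]

Write x_i = (sqrt(1130) + m_i)/d_i with (m_0, d_0) = (0, 1). a_0 = floor(sqrt(1130)) = 33, since 33^2 = 1089 <= 1130 < 1156 = 34^2.
Iterate m_{i+1} = d_i*a_i - m_i, d_{i+1} = (1130 - m_{i+1}^2)/d_i, a_{i+1} = floor((a_0 + m_{i+1})/d_{i+1}):
  m_1 = 1*33 - 0 = 33, d_1 = (1130 - 33^2)/1 = 41/1 = 41, a_1 = floor((33 + 33)/41) = 1.
  m_2 = 41*1 - 33 = 8, d_2 = (1130 - 8^2)/41 = 1066/41 = 26, a_2 = floor((33 + 8)/26) = 1.
  m_3 = 26*1 - 8 = 18, d_3 = (1130 - 18^2)/26 = 806/26 = 31, a_3 = floor((33 + 18)/31) = 1.
  m_4 = 31*1 - 18 = 13, d_4 = (1130 - 13^2)/31 = 961/31 = 31, a_4 = floor((33 + 13)/31) = 1.
  m_5 = 31*1 - 13 = 18, d_5 = (1130 - 18^2)/31 = 806/31 = 26, a_5 = floor((33 + 18)/26) = 1.
  m_6 = 26*1 - 18 = 8, d_6 = (1130 - 8^2)/26 = 1066/26 = 41, a_6 = floor((33 + 8)/41) = 1.
  m_7 = 41*1 - 8 = 33, d_7 = (1130 - 33^2)/41 = 41/41 = 1, a_7 = floor((33 + 33)/1) = 66.
  m_8 = 1*66 - 33 = 33, d_8 = (1130 - 33^2)/1 = 41/1 = 41: (m_8, d_8) = (m_1, d_1) = (33, 41), so from here the quotients repeat a_1, ..., a_7; the period length is 7.
Hence the expansion of sqrt(1130) is a_0 = 33 followed by the repeating block 1, 1, 1, 1, 1, 1, 66 (period 7).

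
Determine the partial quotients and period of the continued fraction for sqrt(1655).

Write x_i = (sqrt(1655) + m_i)/d_i with (m_0, d_0) = (0, 1). a_0 = floor(sqrt(1655)) = 40, since 40^2 = 1600 <= 1655 < 1681 = 41^2.
Iterate m_{i+1} = d_i*a_i - m_i, d_{i+1} = (1655 - m_{i+1}^2)/d_i, a_{i+1} = floor((a_0 + m_{i+1})/d_{i+1}):
  m_1 = 1*40 - 0 = 40, d_1 = (1655 - 40^2)/1 = 55/1 = 55, a_1 = floor((40 + 40)/55) = 1.
  m_2 = 55*1 - 40 = 15, d_2 = (1655 - 15^2)/55 = 1430/55 = 26, a_2 = floor((40 + 15)/26) = 2.
  m_3 = 26*2 - 15 = 37, d_3 = (1655 - 37^2)/26 = 286/26 = 11, a_3 = floor((40 + 37)/11) = 7.
  m_4 = 11*7 - 37 = 40, d_4 = (1655 - 40^2)/11 = 55/11 = 5, a_4 = floor((40 + 40)/5) = 16.
  m_5 = 5*16 - 40 = 40, d_5 = (1655 - 40^2)/5 = 55/5 = 11, a_5 = floor((40 + 40)/11) = 7.
  m_6 = 11*7 - 40 = 37, d_6 = (1655 - 37^2)/11 = 286/11 = 26, a_6 = floor((40 + 37)/26) = 2.
  m_7 = 26*2 - 37 = 15, d_7 = (1655 - 15^2)/26 = 1430/26 = 55, a_7 = floor((40 + 15)/55) = 1.
  m_8 = 55*1 - 15 = 40, d_8 = (1655 - 40^2)/55 = 55/55 = 1, a_8 = floor((40 + 40)/1) = 80.
  m_9 = 1*80 - 40 = 40, d_9 = (1655 - 40^2)/1 = 55/1 = 55: (m_9, d_9) = (m_1, d_1) = (40, 55), so from here the quotients repeat a_1, ..., a_8; the period length is 8.
Hence the expansion of sqrt(1655) is a_0 = 40 followed by the repeating block 1, 2, 7, 16, 7, 2, 1, 80 (period 8).

[40; (1, 2, 7, 16, 7, 2, 1, 80)]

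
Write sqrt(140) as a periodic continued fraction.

[11; (1, 4, 1, 22)]

Write x_i = (sqrt(140) + m_i)/d_i with (m_0, d_0) = (0, 1). a_0 = floor(sqrt(140)) = 11, since 11^2 = 121 <= 140 < 144 = 12^2.
Iterate m_{i+1} = d_i*a_i - m_i, d_{i+1} = (140 - m_{i+1}^2)/d_i, a_{i+1} = floor((a_0 + m_{i+1})/d_{i+1}):
  m_1 = 1*11 - 0 = 11, d_1 = (140 - 11^2)/1 = 19/1 = 19, a_1 = floor((11 + 11)/19) = 1.
  m_2 = 19*1 - 11 = 8, d_2 = (140 - 8^2)/19 = 76/19 = 4, a_2 = floor((11 + 8)/4) = 4.
  m_3 = 4*4 - 8 = 8, d_3 = (140 - 8^2)/4 = 76/4 = 19, a_3 = floor((11 + 8)/19) = 1.
  m_4 = 19*1 - 8 = 11, d_4 = (140 - 11^2)/19 = 19/19 = 1, a_4 = floor((11 + 11)/1) = 22.
  m_5 = 1*22 - 11 = 11, d_5 = (140 - 11^2)/1 = 19/1 = 19: (m_5, d_5) = (m_1, d_1) = (11, 19), so from here the quotients repeat a_1, ..., a_4; the period length is 4.
Hence the expansion of sqrt(140) is a_0 = 11 followed by the repeating block 1, 4, 1, 22 (period 4).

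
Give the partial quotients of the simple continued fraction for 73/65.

[1; 8, 8]

Run the Euclidean algorithm on 73 and 65; the successive quotients are the partial quotients a_0, a_1, ... (each step inverts the fractional part left over by the previous one):
  73 = 1*65 + 8, so a_0 = 1.
  65 = 8*8 + 1, so a_1 = 8.
  8 = 8*1 + 0, so a_2 = 8.
The remainder reaches 0 after 3 divisions, so the expansion has 3 partial quotients, read off in order.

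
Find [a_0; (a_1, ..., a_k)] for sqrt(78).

[8; (1, 4, 1, 16)]

Write x_i = (sqrt(78) + m_i)/d_i with (m_0, d_0) = (0, 1). a_0 = floor(sqrt(78)) = 8, since 8^2 = 64 <= 78 < 81 = 9^2.
Iterate m_{i+1} = d_i*a_i - m_i, d_{i+1} = (78 - m_{i+1}^2)/d_i, a_{i+1} = floor((a_0 + m_{i+1})/d_{i+1}):
  m_1 = 1*8 - 0 = 8, d_1 = (78 - 8^2)/1 = 14/1 = 14, a_1 = floor((8 + 8)/14) = 1.
  m_2 = 14*1 - 8 = 6, d_2 = (78 - 6^2)/14 = 42/14 = 3, a_2 = floor((8 + 6)/3) = 4.
  m_3 = 3*4 - 6 = 6, d_3 = (78 - 6^2)/3 = 42/3 = 14, a_3 = floor((8 + 6)/14) = 1.
  m_4 = 14*1 - 6 = 8, d_4 = (78 - 8^2)/14 = 14/14 = 1, a_4 = floor((8 + 8)/1) = 16.
  m_5 = 1*16 - 8 = 8, d_5 = (78 - 8^2)/1 = 14/1 = 14: (m_5, d_5) = (m_1, d_1) = (8, 14), so from here the quotients repeat a_1, ..., a_4; the period length is 4.
Hence the expansion of sqrt(78) is a_0 = 8 followed by the repeating block 1, 4, 1, 16 (period 4).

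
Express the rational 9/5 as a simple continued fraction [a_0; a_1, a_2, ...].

[1; 1, 4]

Run the Euclidean algorithm on 9 and 5; the successive quotients are the partial quotients a_0, a_1, ... (each step inverts the fractional part left over by the previous one):
  9 = 1*5 + 4, so a_0 = 1.
  5 = 1*4 + 1, so a_1 = 1.
  4 = 4*1 + 0, so a_2 = 4.
The remainder reaches 0 after 3 divisions, so the expansion has 3 partial quotients, read off in order.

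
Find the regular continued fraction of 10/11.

Run the Euclidean algorithm on 10 and 11; the successive quotients are the partial quotients a_0, a_1, ... (each step inverts the fractional part left over by the previous one):
  10 = 0*11 + 10, so a_0 = 0.
  11 = 1*10 + 1, so a_1 = 1.
  10 = 10*1 + 0, so a_2 = 10.
The remainder reaches 0 after 3 divisions, so the expansion has 3 partial quotients, read off in order.

[0; 1, 10]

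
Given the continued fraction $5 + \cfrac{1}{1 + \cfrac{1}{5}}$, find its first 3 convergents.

5/1, 6/1, 35/6

Using the convergent recurrence p_i = a_i*p_{i-1} + p_{i-2}, q_i = a_i*q_{i-1} + q_{i-2} with p_{-2}=0, p_{-1}=1, q_{-2}=1, q_{-1}=0:
  i=0: a_0=5, p_0 = 5*1 + 0 = 5, q_0 = 5*0 + 1 = 1.
  i=1: a_1=1, p_1 = 1*5 + 1 = 6, q_1 = 1*1 + 0 = 1.
  i=2: a_2=5, p_2 = 5*6 + 5 = 35, q_2 = 5*1 + 1 = 6.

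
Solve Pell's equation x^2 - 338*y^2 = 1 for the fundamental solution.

(x, y) = (114243, 6214)

First expand sqrt(338) as a continued fraction. With x_i = (sqrt(338) + m_i)/d_i and (m_0, d_0) = (0, 1): a_0 = floor(sqrt(338)) = 18, since 18^2 = 324 <= 338 < 361 = 19^2.
Iterate m_{i+1} = d_i*a_i - m_i, d_{i+1} = (338 - m_{i+1}^2)/d_i, a_{i+1} = floor((a_0 + m_{i+1})/d_{i+1}):
  m_1 = 1*18 - 0 = 18, d_1 = (338 - 18^2)/1 = 14/1 = 14, a_1 = floor((18 + 18)/14) = 2.
  m_2 = 14*2 - 18 = 10, d_2 = (338 - 10^2)/14 = 238/14 = 17, a_2 = floor((18 + 10)/17) = 1.
  m_3 = 17*1 - 10 = 7, d_3 = (338 - 7^2)/17 = 289/17 = 17, a_3 = floor((18 + 7)/17) = 1.
  m_4 = 17*1 - 7 = 10, d_4 = (338 - 10^2)/17 = 238/17 = 14, a_4 = floor((18 + 10)/14) = 2.
  m_5 = 14*2 - 10 = 18, d_5 = (338 - 18^2)/14 = 14/14 = 1, a_5 = floor((18 + 18)/1) = 36.
  m_6 = 1*36 - 18 = 18, d_6 = (338 - 18^2)/1 = 14/1 = 14: (m_6, d_6) = (m_1, d_1) = (18, 14), so from here the quotients repeat a_1, ..., a_5; the period length is 5.
So sqrt(338) = [18; (2, 1, 1, 2, 36)] with period length k = 5.
k is odd, so (p_{k-1}, q_{k-1}) only solves x^2 - 338y^2 = -1 and the fundamental solution of x^2 - 338y^2 = 1 is (p_{2k-1}, q_{2k-1}) = (p_9, q_9); compute convergents through index 9, running through the period twice.
Convergents (p_i = a_i*p_{i-1} + p_{i-2}, q_i = a_i*q_{i-1} + q_{i-2} with p_{-2}=0, p_{-1}=1, q_{-2}=1, q_{-1}=0):
  i=0: a_0=18, p_0 = 18*1 + 0 = 18, q_0 = 18*0 + 1 = 1.
  i=1: a_1=2, p_1 = 2*18 + 1 = 37, q_1 = 2*1 + 0 = 2.
  i=2: a_2=1, p_2 = 1*37 + 18 = 55, q_2 = 1*2 + 1 = 3.
  i=3: a_3=1, p_3 = 1*55 + 37 = 92, q_3 = 1*3 + 2 = 5.
  i=4: a_4=2, p_4 = 2*92 + 55 = 239, q_4 = 2*5 + 3 = 13.
  i=5: a_5=36, p_5 = 36*239 + 92 = 8696, q_5 = 36*13 + 5 = 473.
  i=6: a_6=2, p_6 = 2*8696 + 239 = 17631, q_6 = 2*473 + 13 = 959.
  i=7: a_7=1, p_7 = 1*17631 + 8696 = 26327, q_7 = 1*959 + 473 = 1432.
  i=8: a_8=1, p_8 = 1*26327 + 17631 = 43958, q_8 = 1*1432 + 959 = 2391.
  i=9: a_9=2, p_9 = 2*43958 + 26327 = 114243, q_9 = 2*2391 + 1432 = 6214.
Indeed p_4^2 - 338*q_4^2 = 57121 - 57122 = -1, not +1.
Check: 114243^2 - 338*6214^2 = 13051463049 - 13051463048 = 1, so (x, y) = (114243, 6214) solves the equation, and by the theorem it is the least positive solution.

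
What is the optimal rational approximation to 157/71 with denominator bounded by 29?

Expand x = 157/71 as a continued fraction with the Euclidean algorithm:
  157 = 2*71 + 15, so a_0 = 2.
  71 = 4*15 + 11, so a_1 = 4.
  15 = 1*11 + 4, so a_2 = 1.
  11 = 2*4 + 3, so a_3 = 2.
  4 = 1*3 + 1, so a_4 = 1.
  3 = 3*1 + 0, so a_5 = 3.
so x = [2; 4, 1, 2, 1, 3].
Convergents (p_i = a_i*p_{i-1} + p_{i-2}, q_i = a_i*q_{i-1} + q_{i-2} with p_{-2}=0, p_{-1}=1, q_{-2}=1, q_{-1}=0), until the denominator exceeds 29:
  i=0: a_0=2, p_0 = 2*1 + 0 = 2, q_0 = 2*0 + 1 = 1.
  i=1: a_1=4, p_1 = 4*2 + 1 = 9, q_1 = 4*1 + 0 = 4.
  i=2: a_2=1, p_2 = 1*9 + 2 = 11, q_2 = 1*4 + 1 = 5.
  i=3: a_3=2, p_3 = 2*11 + 9 = 31, q_3 = 2*5 + 4 = 14.
  i=4: a_4=1, p_4 = 1*31 + 11 = 42, q_4 = 1*14 + 5 = 19.
  i=5: a_5=3, p_5 = 3*42 + 31 = 157, q_5 = 3*19 + 14 = 71.
q_5 = 71 > 29, so the last convergent with denominator <= 29 is p_4/q_4 = 42/19.
The closest fraction with denominator <= 29 is either p_4/q_4 or the intermediate fraction (k*p_4 + p_3)/(k*q_4 + q_3) with the largest k >= 1 whose denominator stays <= 29; these approach x as k grows, and every other convergent or intermediate fraction in range is farther away.
Largest k: floor((29 - q_3)/q_4) = floor((29 - 14)/19) = 0.
Since k = 0, no intermediate fraction beyond p_4/q_4 has denominator <= 29, so the convergent 42/19 is the closest (its error is |157*19 - 42*71|/(71*19) = 1/1349).

42/19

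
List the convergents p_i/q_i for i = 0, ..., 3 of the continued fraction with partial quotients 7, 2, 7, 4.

7/1, 15/2, 112/15, 463/62

Using the convergent recurrence p_i = a_i*p_{i-1} + p_{i-2}, q_i = a_i*q_{i-1} + q_{i-2} with p_{-2}=0, p_{-1}=1, q_{-2}=1, q_{-1}=0:
  i=0: a_0=7, p_0 = 7*1 + 0 = 7, q_0 = 7*0 + 1 = 1.
  i=1: a_1=2, p_1 = 2*7 + 1 = 15, q_1 = 2*1 + 0 = 2.
  i=2: a_2=7, p_2 = 7*15 + 7 = 112, q_2 = 7*2 + 1 = 15.
  i=3: a_3=4, p_3 = 4*112 + 15 = 463, q_3 = 4*15 + 2 = 62.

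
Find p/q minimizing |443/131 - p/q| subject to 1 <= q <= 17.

Expand x = 443/131 as a continued fraction with the Euclidean algorithm:
  443 = 3*131 + 50, so a_0 = 3.
  131 = 2*50 + 31, so a_1 = 2.
  50 = 1*31 + 19, so a_2 = 1.
  31 = 1*19 + 12, so a_3 = 1.
  19 = 1*12 + 7, so a_4 = 1.
  12 = 1*7 + 5, so a_5 = 1.
  7 = 1*5 + 2, so a_6 = 1.
  5 = 2*2 + 1, so a_7 = 2.
  2 = 2*1 + 0, so a_8 = 2.
so x = [3; 2, 1, 1, 1, 1, 1, 2, 2].
Convergents (p_i = a_i*p_{i-1} + p_{i-2}, q_i = a_i*q_{i-1} + q_{i-2} with p_{-2}=0, p_{-1}=1, q_{-2}=1, q_{-1}=0), until the denominator exceeds 17:
  i=0: a_0=3, p_0 = 3*1 + 0 = 3, q_0 = 3*0 + 1 = 1.
  i=1: a_1=2, p_1 = 2*3 + 1 = 7, q_1 = 2*1 + 0 = 2.
  i=2: a_2=1, p_2 = 1*7 + 3 = 10, q_2 = 1*2 + 1 = 3.
  i=3: a_3=1, p_3 = 1*10 + 7 = 17, q_3 = 1*3 + 2 = 5.
  i=4: a_4=1, p_4 = 1*17 + 10 = 27, q_4 = 1*5 + 3 = 8.
  i=5: a_5=1, p_5 = 1*27 + 17 = 44, q_5 = 1*8 + 5 = 13.
  i=6: a_6=1, p_6 = 1*44 + 27 = 71, q_6 = 1*13 + 8 = 21.
q_6 = 21 > 17, so the last convergent with denominator <= 17 is p_5/q_5 = 44/13.
The closest fraction with denominator <= 17 is either p_5/q_5 or the intermediate fraction (k*p_5 + p_4)/(k*q_5 + q_4) with the largest k >= 1 whose denominator stays <= 17; these approach x as k grows, and every other convergent or intermediate fraction in range is farther away.
Largest k: floor((17 - q_4)/q_5) = floor((17 - 8)/13) = 0.
Since k = 0, no intermediate fraction beyond p_5/q_5 has denominator <= 17, so the convergent 44/13 is the closest (its error is |443*13 - 44*131|/(131*13) = 5/1703).

44/13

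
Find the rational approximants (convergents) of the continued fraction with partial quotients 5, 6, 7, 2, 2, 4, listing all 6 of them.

5/1, 31/6, 222/43, 475/92, 1172/227, 5163/1000

Using the convergent recurrence p_i = a_i*p_{i-1} + p_{i-2}, q_i = a_i*q_{i-1} + q_{i-2} with p_{-2}=0, p_{-1}=1, q_{-2}=1, q_{-1}=0:
  i=0: a_0=5, p_0 = 5*1 + 0 = 5, q_0 = 5*0 + 1 = 1.
  i=1: a_1=6, p_1 = 6*5 + 1 = 31, q_1 = 6*1 + 0 = 6.
  i=2: a_2=7, p_2 = 7*31 + 5 = 222, q_2 = 7*6 + 1 = 43.
  i=3: a_3=2, p_3 = 2*222 + 31 = 475, q_3 = 2*43 + 6 = 92.
  i=4: a_4=2, p_4 = 2*475 + 222 = 1172, q_4 = 2*92 + 43 = 227.
  i=5: a_5=4, p_5 = 4*1172 + 475 = 5163, q_5 = 4*227 + 92 = 1000.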